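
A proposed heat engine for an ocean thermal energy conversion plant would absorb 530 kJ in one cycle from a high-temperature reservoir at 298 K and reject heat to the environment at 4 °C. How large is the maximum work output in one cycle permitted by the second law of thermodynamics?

W_max ≈ 37.1 kJ

T_C = 4 °C → 4 + 273.15 = 277.15 K.
The second-law ceiling is the Carnot efficiency, η_max = 1 − T_C/T_H = 1 − 277.15/298.00 = 0.0700.
W_max = η_max · Q_H = 0.0700 × 530 = 37.1 kJ.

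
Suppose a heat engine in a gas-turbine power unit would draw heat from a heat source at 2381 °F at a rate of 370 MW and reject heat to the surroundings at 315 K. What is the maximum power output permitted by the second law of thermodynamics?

T_H = 2381 °F → (2381 − 32) × 5/9 = 1305.00 °C = 1578.15 K.
By the Carnot theorem, η_max = 1 − T_C/T_H = 1 − 315.00/1578.15 = 0.8004.
W_max = η_max · Q_H = 0.8004 × 370 = 296 MW.

Ẇ_max ≈ 296 MW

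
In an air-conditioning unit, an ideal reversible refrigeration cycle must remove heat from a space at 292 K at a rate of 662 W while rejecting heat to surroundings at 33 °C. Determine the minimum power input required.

Ẇ_in ≈ 32.08 W

T_H = 33 °C → 33 + 273.15 = 306.15 K.
For a reversible refrigerator, COP_R = T_C/(T_H − T_C) = 292.00/14.15 = 20.6360.
W = Q_C/COP_R = 662/20.6360 = 32.08 W.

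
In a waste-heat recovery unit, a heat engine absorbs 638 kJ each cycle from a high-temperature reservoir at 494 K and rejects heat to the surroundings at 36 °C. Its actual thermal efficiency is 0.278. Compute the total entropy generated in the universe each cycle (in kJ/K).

T_C = 36 °C → 36 + 273.15 = 309.15 K.
W = η·Q_H = 0.278 × 638 = 177.4 kJ, so Q_C = Q_H − W = 460.6 kJ.
Entropy balance on the reservoirs: −Q_H/T_H = -1.291 kJ/K, +Q_C/T_C = 1.490 kJ/K.
ΔS_univ = −Q_H/T_H + Q_C/T_C = 0.199 kJ/K (> 0, since η = 0.278 < η_Carnot = 0.374).

ΔS_univ ≈ 0.199 kJ/K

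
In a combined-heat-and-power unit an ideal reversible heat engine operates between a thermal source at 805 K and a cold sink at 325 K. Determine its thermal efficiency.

The Carnot efficiency is η = 1 − T_C/T_H = 1 − 325.00/805.00 = 0.5963.

η ≈ 0.5963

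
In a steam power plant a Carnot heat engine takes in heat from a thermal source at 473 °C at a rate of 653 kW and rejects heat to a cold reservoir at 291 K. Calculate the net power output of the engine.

T_H = 473 °C → 473 + 273.15 = 746.15 K.
Carnot efficiency: η = 1 − T_C/T_H = 1 − 291.00/746.15 = 0.6100.
W = η·Q_H = 0.6100 × 653 = 398 kW.

Ẇ ≈ 398 kW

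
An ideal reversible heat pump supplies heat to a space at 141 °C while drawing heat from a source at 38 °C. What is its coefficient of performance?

T_H = 141 °C → 141 + 273.15 = 414.15 K.
T_C = 38 °C → 38 + 273.15 = 311.15 K.
The Carnot heat-pump COP is COP_HP = T_H/(T_H − T_C) = 414.15/(414.15 − 311.15) = 4.02.

COP_HP ≈ 4.02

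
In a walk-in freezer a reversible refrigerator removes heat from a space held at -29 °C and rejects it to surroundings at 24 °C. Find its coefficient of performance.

COP_R ≈ 4.61

T_H = 24 °C → 24 + 273.15 = 297.15 K.
T_C = -29 °C → -29 + 273.15 = 244.15 K.
Carnot COP: COP_R = T_C/(T_H − T_C) = 244.15/(297.15 − 244.15) = 4.61.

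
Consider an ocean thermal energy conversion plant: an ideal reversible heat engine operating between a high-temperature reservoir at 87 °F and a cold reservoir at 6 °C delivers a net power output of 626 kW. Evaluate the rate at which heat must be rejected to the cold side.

Q̇_C ≈ 7116 kW

T_H = 87 °F → (87 − 32) × 5/9 = 30.56 °C = 303.71 K.
T_C = 6 °C → 6 + 273.15 = 279.15 K.
Carnot efficiency: η = 1 − T_C/T_H = 1 − 279.15/303.71 = 0.0809.
Since Q_C/Q_H = T_C/T_H and Q_H = W/η, Q_C = W·T_C/(T_H − T_C) = 626 × 279.15/24.56 = 7116 kW.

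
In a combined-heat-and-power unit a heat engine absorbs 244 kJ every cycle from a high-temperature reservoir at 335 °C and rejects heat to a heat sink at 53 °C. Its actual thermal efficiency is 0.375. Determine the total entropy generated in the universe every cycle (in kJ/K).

ΔS_univ ≈ 0.0664 kJ/K

T_H = 335 °C → 335 + 273.15 = 608.15 K.
T_C = 53 °C → 53 + 273.15 = 326.15 K.
W = η·Q_H = 0.375 × 244 = 91.50 kJ, so Q_C = Q_H − W = 152.5 kJ.
Entropy balance on the reservoirs: −Q_H/T_H = -0.4012 kJ/K, +Q_C/T_C = 0.4676 kJ/K.
ΔS_univ = −Q_H/T_H + Q_C/T_C = 0.0664 kJ/K (> 0, since η = 0.375 < η_Carnot = 0.464).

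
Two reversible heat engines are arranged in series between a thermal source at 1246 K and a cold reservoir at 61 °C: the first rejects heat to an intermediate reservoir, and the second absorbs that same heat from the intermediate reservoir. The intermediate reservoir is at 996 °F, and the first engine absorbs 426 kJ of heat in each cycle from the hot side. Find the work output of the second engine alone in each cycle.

W₂ ≈ 162 kJ

T_C = 61 °C → 61 + 273.15 = 334.15 K.
T_m = 996 °F → (996 − 32) × 5/9 = 535.56 °C = 808.71 K.
Heat entering the second stage: Q_m = Q_H·(T_m/T_H) = 426 × 808.71/1246.00 = 276 kJ.
Second-stage efficiency η₂ = 1 − T_C/T_m = 1 − 334.15/808.71 = 0.5868, so W₂ = η₂·Q_m = 162 kJ.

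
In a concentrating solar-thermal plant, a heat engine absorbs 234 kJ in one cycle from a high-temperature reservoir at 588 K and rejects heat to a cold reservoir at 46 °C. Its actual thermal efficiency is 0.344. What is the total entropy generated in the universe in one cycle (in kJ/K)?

T_C = 46 °C → 46 + 273.15 = 319.15 K.
W = η·Q_H = 0.344 × 234 = 80.50 kJ, so Q_C = Q_H − W = 153.5 kJ.
The hot reservoir loses entropy Q_H/T_H = 234/588.00 = 0.3980 kJ/K; the cold reservoir gains Q_C/T_C = 153.5/319.15 = 0.4810 kJ/K.
ΔS_univ = −Q_H/T_H + Q_C/T_C = 0.0830 kJ/K (> 0, since η = 0.344 < η_Carnot = 0.457).

ΔS_univ ≈ 0.0830 kJ/K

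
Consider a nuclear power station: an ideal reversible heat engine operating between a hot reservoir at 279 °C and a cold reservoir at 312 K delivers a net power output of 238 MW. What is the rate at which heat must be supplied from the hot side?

T_H = 279 °C → 279 + 273.15 = 552.15 K.
Since the cycle is reversible, η = 1 − T_C/T_H = 1 − 312.00/552.15 = 0.4349.
Q_H = W/η = 238/0.4349 = 547.2 MW.

Q̇_H ≈ 547.2 MW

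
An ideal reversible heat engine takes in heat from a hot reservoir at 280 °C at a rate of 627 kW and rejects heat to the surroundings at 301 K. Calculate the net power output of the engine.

Ẇ ≈ 286 kW

T_H = 280 °C → 280 + 273.15 = 553.15 K.
For a reversible engine, η = 1 − T_C/T_H = 1 − 301.00/553.15 = 0.4558.
W = η·Q_H = 0.4558 × 627 = 286 kW.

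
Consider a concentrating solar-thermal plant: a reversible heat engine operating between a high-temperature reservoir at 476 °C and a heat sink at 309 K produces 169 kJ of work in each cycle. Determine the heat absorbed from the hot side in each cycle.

T_H = 476 °C → 476 + 273.15 = 749.15 K.
Carnot efficiency: η = 1 − T_C/T_H = 1 − 309.00/749.15 = 0.5875.
Q_H = W/η = 169/0.5875 = 288 kJ.

Q_H ≈ 288 kJ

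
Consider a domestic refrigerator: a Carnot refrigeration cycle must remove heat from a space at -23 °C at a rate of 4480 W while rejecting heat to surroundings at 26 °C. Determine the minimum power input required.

T_H = 26 °C → 26 + 273.15 = 299.15 K.
T_C = -23 °C → -23 + 273.15 = 250.15 K.
For a reversible refrigerator, COP_R = T_C/(T_H − T_C) = 250.15/49.00 = 5.1051.
W = Q_C/COP_R = 4480/5.1051 = 878 W.

Ẇ_in ≈ 878 W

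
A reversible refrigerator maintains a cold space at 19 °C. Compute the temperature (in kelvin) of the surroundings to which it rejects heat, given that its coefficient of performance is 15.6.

T_H ≈ 311 K

T_C = 19 °C → 19 + 273.15 = 292.15 K.
COP_R = T_C/(T_H − T_C) ⇒ T_H = T_C·(1 + 1/COP_R) = 292.15 × (1 + 1/15.6) = 311 K.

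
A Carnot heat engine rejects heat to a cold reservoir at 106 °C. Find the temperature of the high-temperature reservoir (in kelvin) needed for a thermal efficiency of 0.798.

T_H ≈ 1880 K

T_C = 106 °C → 106 + 273.15 = 379.15 K.
From η = 1 − T_C/T_H, solving for T_H gives T_H = T_C/(1 − η) = 379.15/(1 − 0.798) = 1880 K.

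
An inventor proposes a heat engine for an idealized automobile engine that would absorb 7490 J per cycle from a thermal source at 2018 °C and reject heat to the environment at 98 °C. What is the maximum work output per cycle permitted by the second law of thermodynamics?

W_max ≈ 6280 J

T_H = 2018 °C → 2018 + 273.15 = 2291.15 K.
T_C = 98 °C → 98 + 273.15 = 371.15 K.
By the Carnot theorem, η_max = 1 − T_C/T_H = 1 − 371.15/2291.15 = 0.8380.
W_max = η_max · Q_H = 0.8380 × 7490 = 6280 J.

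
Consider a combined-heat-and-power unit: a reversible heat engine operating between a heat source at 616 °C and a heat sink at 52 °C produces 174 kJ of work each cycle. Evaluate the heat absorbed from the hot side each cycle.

T_H = 616 °C → 616 + 273.15 = 889.15 K.
T_C = 52 °C → 52 + 273.15 = 325.15 K.
For a reversible engine, η = 1 − T_C/T_H = 1 − 325.15/889.15 = 0.6343.
Q_H = W/η = 174/0.6343 = 274.3 kJ.

Q_H ≈ 274.3 kJ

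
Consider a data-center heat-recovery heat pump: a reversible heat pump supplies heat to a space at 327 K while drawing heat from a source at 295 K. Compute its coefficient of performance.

COP_HP ≈ 10.2

For a reversible heat pump, COP_HP = T_H/(T_H − T_C) = 327.00/(327.00 − 295.00) = 10.2.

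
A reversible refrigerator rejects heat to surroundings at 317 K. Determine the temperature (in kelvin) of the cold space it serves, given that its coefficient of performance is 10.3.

COP_R = T_C/(T_H − T_C) ⇒ T_C = T_H·COP_R/(1 + COP_R) = 317.00 × 10.3/(1 + 10.3) = 288.9 K.

T_C ≈ 288.9 K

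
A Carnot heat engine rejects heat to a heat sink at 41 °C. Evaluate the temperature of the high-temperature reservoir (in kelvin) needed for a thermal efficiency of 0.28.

T_H ≈ 436 K

T_C = 41 °C → 41 + 273.15 = 314.15 K.
From η = 1 − T_C/T_H, solving for T_H gives T_H = T_C/(1 − η) = 314.15/(1 − 0.28) = 436 K.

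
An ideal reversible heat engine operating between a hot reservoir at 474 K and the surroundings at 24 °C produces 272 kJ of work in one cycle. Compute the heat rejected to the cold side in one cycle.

T_C = 24 °C → 24 + 273.15 = 297.15 K.
For a reversible engine, η = 1 − T_C/T_H = 1 − 297.15/474.00 = 0.3731.
Since Q_C/Q_H = T_C/T_H and Q_H = W/η, Q_C = W·T_C/(T_H − T_C) = 272 × 297.15/176.85 = 457.0 kJ.

Q_C ≈ 457.0 kJ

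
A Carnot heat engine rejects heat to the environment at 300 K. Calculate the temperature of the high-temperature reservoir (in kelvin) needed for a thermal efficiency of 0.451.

T_H ≈ 546.4 K

From η = 1 − T_C/T_H, solving for T_H gives T_H = T_C/(1 − η) = 300.00/(1 − 0.451) = 546.4 K.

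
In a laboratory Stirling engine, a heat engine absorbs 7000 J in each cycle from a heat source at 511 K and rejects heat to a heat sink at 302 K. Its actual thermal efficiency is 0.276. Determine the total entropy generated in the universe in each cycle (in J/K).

W = η·Q_H = 0.276 × 7000 = 1932 J, so Q_C = Q_H − W = 5068 J.
Entropy balance on the reservoirs: −Q_H/T_H = -13.70 J/K, +Q_C/T_C = 16.78 J/K.
ΔS_univ = −Q_H/T_H + Q_C/T_C = 3.08 J/K (> 0, since η = 0.276 < η_Carnot = 0.409).

ΔS_univ ≈ 3.08 J/K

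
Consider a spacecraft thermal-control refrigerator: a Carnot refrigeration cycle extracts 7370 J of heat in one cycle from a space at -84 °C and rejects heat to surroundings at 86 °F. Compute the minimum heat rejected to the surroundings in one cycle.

Q_H ≈ 11800 J

T_H = 86 °F → (86 − 32) × 5/9 = 30.00 °C = 303.15 K.
T_C = -84 °C → -84 + 273.15 = 189.15 K.
For a reversible cycle Q_H/Q_C = T_H/T_C, so Q_H = Q_C·T_H/T_C = 7370 × 303.15/189.15 = 11800 J.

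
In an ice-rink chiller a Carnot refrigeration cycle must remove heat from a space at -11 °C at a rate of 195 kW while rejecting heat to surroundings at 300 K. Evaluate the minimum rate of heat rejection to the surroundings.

Q̇_H ≈ 223 kW

T_C = -11 °C → -11 + 273.15 = 262.15 K.
For a reversible cycle Q_H/Q_C = T_H/T_C, so Q_H = Q_C·T_H/T_C = 195 × 300.00/262.15 = 223 kW.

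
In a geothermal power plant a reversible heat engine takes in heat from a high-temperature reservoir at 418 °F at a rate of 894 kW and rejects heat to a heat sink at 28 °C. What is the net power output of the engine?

Ẇ ≈ 341.8 kW

T_H = 418 °F → (418 − 32) × 5/9 = 214.44 °C = 487.59 K.
T_C = 28 °C → 28 + 273.15 = 301.15 K.
For a reversible engine, η = 1 − T_C/T_H = 1 − 301.15/487.59 = 0.3824.
W = η·Q_H = 0.3824 × 894 = 341.8 kW.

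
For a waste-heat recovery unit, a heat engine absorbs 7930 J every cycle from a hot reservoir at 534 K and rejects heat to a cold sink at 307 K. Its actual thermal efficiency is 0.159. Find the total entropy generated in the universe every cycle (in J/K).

ΔS_univ ≈ 6.87 J/K

W = η·Q_H = 0.159 × 7930 = 1261 J, so Q_C = Q_H − W = 6669 J.
Entropy balance on the reservoirs: −Q_H/T_H = -14.85 J/K, +Q_C/T_C = 21.72 J/K.
ΔS_univ = −Q_H/T_H + Q_C/T_C = 6.87 J/K (> 0, since η = 0.159 < η_Carnot = 0.425).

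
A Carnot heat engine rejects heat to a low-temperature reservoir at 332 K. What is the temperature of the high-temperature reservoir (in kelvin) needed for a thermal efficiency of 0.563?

T_H ≈ 760 K

From η = 1 − T_C/T_H, solving for T_H gives T_H = T_C/(1 − η) = 332.00/(1 − 0.563) = 760 K.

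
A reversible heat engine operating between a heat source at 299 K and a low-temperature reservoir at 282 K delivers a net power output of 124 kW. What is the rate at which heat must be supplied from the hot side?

Carnot efficiency: η = 1 − T_C/T_H = 1 − 282.00/299.00 = 0.0569.
Q_H = W/η = 124/0.0569 = 2180 kW.

Q̇_H ≈ 2180 kW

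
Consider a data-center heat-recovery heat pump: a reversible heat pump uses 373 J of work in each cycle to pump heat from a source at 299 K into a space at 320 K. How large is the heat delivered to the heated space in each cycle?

Q_H ≈ 5680 J

COP_HP = T_H/(T_H − T_C) = 320.00/21.00 = 15.2381.
Q_H = COP_HP · W = 15.2381 × 373 = 5680 J.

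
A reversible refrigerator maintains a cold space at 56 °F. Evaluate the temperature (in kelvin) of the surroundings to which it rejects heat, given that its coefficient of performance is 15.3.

T_C = 56 °F → (56 − 32) × 5/9 = 13.33 °C = 286.48 K.
COP_R = T_C/(T_H − T_C) ⇒ T_H = T_C·(1 + 1/COP_R) = 286.48 × (1 + 1/15.3) = 305 K.

T_H ≈ 305 K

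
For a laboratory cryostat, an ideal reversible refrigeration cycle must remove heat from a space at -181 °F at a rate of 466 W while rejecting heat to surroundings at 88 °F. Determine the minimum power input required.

T_H = 88 °F → (88 − 32) × 5/9 = 31.11 °C = 304.26 K.
T_C = -181 °F → (-181 − 32) × 5/9 = -118.33 °C = 154.82 K.
The reversible coefficient of performance is COP_R = T_C/(T_H − T_C) = 154.82/149.44 = 1.0359.
W = Q_C/COP_R = 466/1.0359 = 449.8 W.

Ẇ_in ≈ 449.8 W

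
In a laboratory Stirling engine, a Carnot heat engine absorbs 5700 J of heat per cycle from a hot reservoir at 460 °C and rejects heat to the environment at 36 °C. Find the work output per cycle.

T_H = 460 °C → 460 + 273.15 = 733.15 K.
T_C = 36 °C → 36 + 273.15 = 309.15 K.
For a reversible engine, η = 1 − T_C/T_H = 1 − 309.15/733.15 = 0.5783.
W = η·Q_H = 0.5783 × 5700 = 3300 J.

W ≈ 3300 J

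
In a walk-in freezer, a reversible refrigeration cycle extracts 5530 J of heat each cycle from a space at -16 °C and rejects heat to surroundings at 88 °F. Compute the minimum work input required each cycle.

W_in ≈ 1010 J

T_H = 88 °F → (88 − 32) × 5/9 = 31.11 °C = 304.26 K.
T_C = -16 °C → -16 + 273.15 = 257.15 K.
Carnot COP: COP_R = T_C/(T_H − T_C) = 257.15/47.11 = 5.4584.
W = Q_C/COP_R = 5530/5.4584 = 1010 J.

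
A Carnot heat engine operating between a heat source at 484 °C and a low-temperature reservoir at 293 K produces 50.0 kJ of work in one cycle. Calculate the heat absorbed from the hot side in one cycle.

Q_H ≈ 81.56 kJ

T_H = 484 °C → 484 + 273.15 = 757.15 K.
Since the cycle is reversible, η = 1 − T_C/T_H = 1 − 293.00/757.15 = 0.6130.
Q_H = W/η = 50.0/0.6130 = 81.56 kJ.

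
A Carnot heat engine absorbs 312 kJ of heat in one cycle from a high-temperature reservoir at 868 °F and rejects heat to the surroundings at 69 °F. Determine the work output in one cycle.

T_H = 868 °F → (868 − 32) × 5/9 = 464.44 °C = 737.59 K.
T_C = 69 °F → (69 − 32) × 5/9 = 20.56 °C = 293.71 K.
Since the cycle is reversible, η = 1 − T_C/T_H = 1 − 293.71/737.59 = 0.6018.
W = η·Q_H = 0.6018 × 312 = 188 kJ.

W ≈ 188 kJ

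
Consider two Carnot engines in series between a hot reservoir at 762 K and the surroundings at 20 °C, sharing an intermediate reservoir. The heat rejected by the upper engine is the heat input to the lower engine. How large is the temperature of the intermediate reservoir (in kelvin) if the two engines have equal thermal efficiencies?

T_m ≈ 473 K

T_C = 20 °C → 20 + 273.15 = 293.15 K.
Equal efficiencies require 1 − T_m/T_H = 1 − T_C/T_m, i.e. T_m/T_H = T_C/T_m, so T_m = √(T_H·T_C) = √(762.00 × 293.15) = 473 K.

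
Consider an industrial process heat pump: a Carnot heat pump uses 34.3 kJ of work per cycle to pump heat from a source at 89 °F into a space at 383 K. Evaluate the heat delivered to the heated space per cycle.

Q_H ≈ 168.0 kJ

T_C = 89 °F → (89 − 32) × 5/9 = 31.67 °C = 304.82 K.
Reversible heating COP: COP_HP = T_H/(T_H − T_C) = 383.00/78.18 = 4.8987.
Q_H = COP_HP · W = 4.8987 × 34.3 = 168.0 kJ.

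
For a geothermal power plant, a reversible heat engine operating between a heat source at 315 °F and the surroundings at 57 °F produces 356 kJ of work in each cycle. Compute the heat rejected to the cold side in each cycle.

Q_C ≈ 712.9 kJ

T_H = 315 °F → (315 − 32) × 5/9 = 157.22 °C = 430.37 K.
T_C = 57 °F → (57 − 32) × 5/9 = 13.89 °C = 287.04 K.
Carnot efficiency: η = 1 − T_C/T_H = 1 − 287.04/430.37 = 0.3330.
Since Q_C/Q_H = T_C/T_H and Q_H = W/η, Q_C = W·T_C/(T_H − T_C) = 356 × 287.04/143.33 = 712.9 kJ.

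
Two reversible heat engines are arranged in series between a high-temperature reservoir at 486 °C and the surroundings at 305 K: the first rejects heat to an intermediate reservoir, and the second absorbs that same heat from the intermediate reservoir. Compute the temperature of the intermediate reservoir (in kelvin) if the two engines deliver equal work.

T_m ≈ 532 K

T_H = 486 °C → 486 + 273.15 = 759.15 K.
For reversible stages Q_m = Q_H·(T_m/T_H). Setting W₁ = Q_H(1 − T_m/T_H) equal to W₂ = Q_m(1 − T_C/T_m) = Q_H·(T_m − T_C)/T_H gives T_H − T_m = T_m − T_C, so T_m = (T_H + T_C)/2 = (759.15 + 305.00)/2 = 532 K.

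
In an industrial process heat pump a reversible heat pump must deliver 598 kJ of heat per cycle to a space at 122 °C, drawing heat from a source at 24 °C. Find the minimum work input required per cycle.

W_in ≈ 148 kJ

T_H = 122 °C → 122 + 273.15 = 395.15 K.
T_C = 24 °C → 24 + 273.15 = 297.15 K.
Reversible heating COP: COP_HP = T_H/(T_H − T_C) = 395.15/98.00 = 4.0321.
W = Q_H/COP_HP = 598/4.0321 = 148 kJ.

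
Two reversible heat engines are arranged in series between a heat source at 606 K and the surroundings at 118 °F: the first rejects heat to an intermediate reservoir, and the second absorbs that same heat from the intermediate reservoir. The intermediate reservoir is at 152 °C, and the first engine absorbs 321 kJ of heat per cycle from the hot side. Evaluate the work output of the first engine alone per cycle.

T_C = 118 °F → (118 − 32) × 5/9 = 47.78 °C = 320.93 K.
T_m = 152 °C → 152 + 273.15 = 425.15 K.
First-stage efficiency η₁ = 1 − T_m/T_H = 1 − 425.15/606.00 = 0.2984.
W₁ = η₁·Q_H = 0.2984 × 321 = 95.80 kJ.

W₁ ≈ 95.80 kJ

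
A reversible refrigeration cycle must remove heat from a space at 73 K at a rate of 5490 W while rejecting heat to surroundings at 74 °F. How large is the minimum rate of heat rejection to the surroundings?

Q̇_H ≈ 22300 W

T_H = 74 °F → (74 − 32) × 5/9 = 23.33 °C = 296.48 K.
For a reversible cycle Q_H/Q_C = T_H/T_C, so Q_H = Q_C·T_H/T_C = 5490 × 296.48/73.00 = 22300 W.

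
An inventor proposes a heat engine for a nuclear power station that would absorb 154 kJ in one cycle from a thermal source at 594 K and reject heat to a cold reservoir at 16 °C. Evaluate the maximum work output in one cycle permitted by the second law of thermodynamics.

W_max ≈ 79.0 kJ

T_C = 16 °C → 16 + 273.15 = 289.15 K.
The upper bound on efficiency is η_max = 1 − T_C/T_H = 1 − 289.15/594.00 = 0.5132.
W_max = η_max · Q_H = 0.5132 × 154 = 79.0 kJ.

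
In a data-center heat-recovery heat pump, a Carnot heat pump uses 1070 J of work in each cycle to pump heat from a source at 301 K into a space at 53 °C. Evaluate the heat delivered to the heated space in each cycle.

T_H = 53 °C → 53 + 273.15 = 326.15 K.
The Carnot heat-pump COP is COP_HP = T_H/(T_H − T_C) = 326.15/25.15 = 12.9682.
Q_H = COP_HP · W = 12.9682 × 1070 = 13900 J.

Q_H ≈ 13900 J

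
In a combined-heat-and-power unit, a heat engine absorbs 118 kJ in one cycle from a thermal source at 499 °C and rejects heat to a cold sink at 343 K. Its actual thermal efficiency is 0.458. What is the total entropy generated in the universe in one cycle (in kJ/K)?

T_H = 499 °C → 499 + 273.15 = 772.15 K.
W = η·Q_H = 0.458 × 118 = 54.04 kJ, so Q_C = Q_H − W = 63.96 kJ.
Reservoir entropy changes: ΔS_H = −Q_H/T_H = −118/772.15 = -0.1528 kJ/K and ΔS_C = +Q_C/T_C = 63.96/343.00 = 0.1865 kJ/K.
ΔS_univ = −Q_H/T_H + Q_C/T_C = 0.0336 kJ/K (> 0, since η = 0.458 < η_Carnot = 0.556).

ΔS_univ ≈ 0.0336 kJ/K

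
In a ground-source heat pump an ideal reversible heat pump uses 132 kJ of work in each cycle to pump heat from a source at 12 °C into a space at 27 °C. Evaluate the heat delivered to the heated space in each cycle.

Q_H ≈ 2640 kJ

T_H = 27 °C → 27 + 273.15 = 300.15 K.
T_C = 12 °C → 12 + 273.15 = 285.15 K.
Reversible heating COP: COP_HP = T_H/(T_H − T_C) = 300.15/15.00 = 20.0100.
Q_H = COP_HP · W = 20.0100 × 132 = 2640 kJ.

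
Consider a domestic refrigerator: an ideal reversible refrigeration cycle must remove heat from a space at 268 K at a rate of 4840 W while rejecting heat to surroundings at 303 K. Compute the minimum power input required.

COP_R = T_C/(T_H − T_C) = 268.00/35.00 = 7.6571.
W = Q_C/COP_R = 4840/7.6571 = 632.1 W.

Ẇ_in ≈ 632.1 W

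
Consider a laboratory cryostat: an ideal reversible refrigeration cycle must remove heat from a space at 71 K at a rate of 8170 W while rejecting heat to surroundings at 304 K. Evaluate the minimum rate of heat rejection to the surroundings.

Q̇_H ≈ 35000 W

For a reversible cycle Q_H/Q_C = T_H/T_C, so Q_H = Q_C·T_H/T_C = 8170 × 304.00/71.00 = 35000 W.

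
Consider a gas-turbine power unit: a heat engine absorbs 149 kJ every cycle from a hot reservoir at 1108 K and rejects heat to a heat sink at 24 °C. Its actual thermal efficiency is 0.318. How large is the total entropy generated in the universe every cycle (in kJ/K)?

ΔS_univ ≈ 0.207 kJ/K

T_C = 24 °C → 24 + 273.15 = 297.15 K.
W = η·Q_H = 0.318 × 149 = 47.38 kJ, so Q_C = Q_H − W = 101.6 kJ.
The hot reservoir loses entropy Q_H/T_H = 149/1108.00 = 0.1345 kJ/K; the cold reservoir gains Q_C/T_C = 101.6/297.15 = 0.3420 kJ/K.
ΔS_univ = −Q_H/T_H + Q_C/T_C = 0.207 kJ/K (> 0, since η = 0.318 < η_Carnot = 0.732).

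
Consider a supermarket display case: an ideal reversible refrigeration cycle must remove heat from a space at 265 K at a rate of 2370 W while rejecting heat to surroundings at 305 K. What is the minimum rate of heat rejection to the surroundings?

For a reversible cycle Q_H/Q_C = T_H/T_C, so Q_H = Q_C·T_H/T_C = 2370 × 305.00/265.00 = 2730 W.

Q̇_H ≈ 2730 W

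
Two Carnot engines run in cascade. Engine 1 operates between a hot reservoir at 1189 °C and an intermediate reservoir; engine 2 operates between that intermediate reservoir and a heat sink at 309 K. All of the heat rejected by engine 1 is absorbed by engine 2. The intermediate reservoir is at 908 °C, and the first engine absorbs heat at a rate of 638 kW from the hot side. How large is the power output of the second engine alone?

T_H = 1189 °C → 1189 + 273.15 = 1462.15 K.
T_m = 908 °C → 908 + 273.15 = 1181.15 K.
Heat entering the second stage: Q_m = Q_H·(T_m/T_H) = 638 × 1181.15/1462.15 = 515 kW.
Second-stage efficiency η₂ = 1 − T_C/T_m = 1 − 309.00/1181.15 = 0.7384, so W₂ = η₂·Q_m = 381 kW.

Ẇ₂ ≈ 381 kW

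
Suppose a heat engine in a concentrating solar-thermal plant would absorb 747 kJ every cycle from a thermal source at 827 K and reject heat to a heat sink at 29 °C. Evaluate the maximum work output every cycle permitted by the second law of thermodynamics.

T_C = 29 °C → 29 + 273.15 = 302.15 K.
No engine can exceed the Carnot limit: η_max = 1 − T_C/T_H = 1 − 302.15/827.00 = 0.6346.
W_max = η_max · Q_H = 0.6346 × 747 = 474 kJ.

W_max ≈ 474 kJ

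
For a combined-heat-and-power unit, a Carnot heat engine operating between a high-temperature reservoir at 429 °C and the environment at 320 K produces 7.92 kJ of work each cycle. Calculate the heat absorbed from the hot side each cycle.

Q_H ≈ 14.6 kJ

T_H = 429 °C → 429 + 273.15 = 702.15 K.
Since the cycle is reversible, η = 1 − T_C/T_H = 1 − 320.00/702.15 = 0.5443.
Q_H = W/η = 7.92/0.5443 = 14.6 kJ.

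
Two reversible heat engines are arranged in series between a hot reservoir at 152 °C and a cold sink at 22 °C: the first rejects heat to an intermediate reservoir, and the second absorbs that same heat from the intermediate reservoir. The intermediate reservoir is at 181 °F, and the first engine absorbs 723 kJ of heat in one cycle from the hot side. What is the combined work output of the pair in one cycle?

W_total ≈ 221 kJ

T_H = 152 °C → 152 + 273.15 = 425.15 K.
T_C = 22 °C → 22 + 273.15 = 295.15 K.
Two reversible stages in series are equivalent to a single Carnot engine between T_H and T_C, so η_total = 1 − T_C/T_H = 1 − 295.15/425.15 = 0.3058.
W_total = η_total · Q_H = 0.3058 × 723 = 221 kJ.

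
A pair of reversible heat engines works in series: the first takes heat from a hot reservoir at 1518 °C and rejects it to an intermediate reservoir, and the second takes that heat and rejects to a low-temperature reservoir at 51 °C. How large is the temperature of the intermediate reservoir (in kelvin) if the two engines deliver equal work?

T_m ≈ 1060 K

T_H = 1518 °C → 1518 + 273.15 = 1791.15 K.
T_C = 51 °C → 51 + 273.15 = 324.15 K.
For reversible stages Q_m = Q_H·(T_m/T_H). Setting W₁ = Q_H(1 − T_m/T_H) equal to W₂ = Q_m(1 − T_C/T_m) = Q_H·(T_m − T_C)/T_H gives T_H − T_m = T_m − T_C, so T_m = (T_H + T_C)/2 = (1791.15 + 324.15)/2 = 1060 K.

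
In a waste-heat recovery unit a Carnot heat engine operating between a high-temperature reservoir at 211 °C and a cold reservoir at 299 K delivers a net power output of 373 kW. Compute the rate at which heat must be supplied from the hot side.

Q̇_H ≈ 975.4 kW

T_H = 211 °C → 211 + 273.15 = 484.15 K.
The Carnot efficiency is η = 1 − T_C/T_H = 1 − 299.00/484.15 = 0.3824.
Q_H = W/η = 373/0.3824 = 975.4 kW.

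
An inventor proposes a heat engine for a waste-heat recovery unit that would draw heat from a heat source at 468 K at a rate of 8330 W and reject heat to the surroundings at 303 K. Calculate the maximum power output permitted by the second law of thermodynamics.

By the Carnot theorem, η_max = 1 − T_C/T_H = 1 − 303.00/468.00 = 0.3526.
W_max = η_max · Q_H = 0.3526 × 8330 = 2937 W.

Ẇ_max ≈ 2937 W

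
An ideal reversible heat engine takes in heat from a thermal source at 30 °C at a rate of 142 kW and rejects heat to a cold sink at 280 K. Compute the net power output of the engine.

T_H = 30 °C → 30 + 273.15 = 303.15 K.
For a reversible engine, η = 1 − T_C/T_H = 1 − 280.00/303.15 = 0.0764.
W = η·Q_H = 0.0764 × 142 = 10.84 kW.

Ẇ ≈ 10.84 kW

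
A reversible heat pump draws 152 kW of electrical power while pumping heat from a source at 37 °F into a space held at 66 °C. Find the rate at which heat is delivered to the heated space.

Q̇_H ≈ 815.4 kW

T_H = 66 °C → 66 + 273.15 = 339.15 K.
T_C = 37 °F → (37 − 32) × 5/9 = 2.78 °C = 275.93 K.
COP_HP = T_H/(T_H − T_C) = 339.15/63.22 = 5.3644.
Q_H = COP_HP · W = 5.3644 × 152 = 815.4 kW.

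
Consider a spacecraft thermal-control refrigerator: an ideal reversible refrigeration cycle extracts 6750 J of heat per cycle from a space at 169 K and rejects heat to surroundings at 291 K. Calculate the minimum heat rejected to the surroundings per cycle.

For a reversible cycle Q_H/Q_C = T_H/T_C, so Q_H = Q_C·T_H/T_C = 6750 × 291.00/169.00 = 11600 J.

Q_H ≈ 11600 J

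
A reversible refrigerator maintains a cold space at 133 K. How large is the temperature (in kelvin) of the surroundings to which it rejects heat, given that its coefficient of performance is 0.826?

T_H ≈ 294 K

COP_R = T_C/(T_H − T_C) ⇒ T_H = T_C·(1 + 1/COP_R) = 133.00 × (1 + 1/0.826) = 294 K.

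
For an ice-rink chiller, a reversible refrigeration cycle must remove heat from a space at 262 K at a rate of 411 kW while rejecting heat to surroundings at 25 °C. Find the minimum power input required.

Ẇ_in ≈ 56.71 kW

T_H = 25 °C → 25 + 273.15 = 298.15 K.
COP_R = T_C/(T_H − T_C) = 262.00/36.15 = 7.2476.
W = Q_C/COP_R = 411/7.2476 = 56.71 kW.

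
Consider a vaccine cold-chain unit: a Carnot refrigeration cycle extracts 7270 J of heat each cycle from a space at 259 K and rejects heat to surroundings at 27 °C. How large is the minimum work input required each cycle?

W_in ≈ 1155 J

T_H = 27 °C → 27 + 273.15 = 300.15 K.
The reversible coefficient of performance is COP_R = T_C/(T_H − T_C) = 259.00/41.15 = 6.2940.
W = Q_C/COP_R = 7270/6.2940 = 1155 J.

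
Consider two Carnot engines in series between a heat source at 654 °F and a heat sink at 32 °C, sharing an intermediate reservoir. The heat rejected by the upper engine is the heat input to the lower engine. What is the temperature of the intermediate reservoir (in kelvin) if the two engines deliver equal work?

T_m ≈ 462 K

T_H = 654 °F → (654 − 32) × 5/9 = 345.56 °C = 618.71 K.
T_C = 32 °C → 32 + 273.15 = 305.15 K.
For reversible stages Q_m = Q_H·(T_m/T_H). Setting W₁ = Q_H(1 − T_m/T_H) equal to W₂ = Q_m(1 − T_C/T_m) = Q_H·(T_m − T_C)/T_H gives T_H − T_m = T_m − T_C, so T_m = (T_H + T_C)/2 = (618.71 + 305.15)/2 = 462 K.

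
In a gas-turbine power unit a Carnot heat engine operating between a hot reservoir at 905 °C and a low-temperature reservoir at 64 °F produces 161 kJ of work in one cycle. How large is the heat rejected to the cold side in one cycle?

Q_C ≈ 52.8 kJ

T_H = 905 °C → 905 + 273.15 = 1178.15 K.
T_C = 64 °F → (64 − 32) × 5/9 = 17.78 °C = 290.93 K.
Carnot efficiency: η = 1 − T_C/T_H = 1 − 290.93/1178.15 = 0.7531.
Since Q_C/Q_H = T_C/T_H and Q_H = W/η, Q_C = W·T_C/(T_H − T_C) = 161 × 290.93/887.22 = 52.8 kJ.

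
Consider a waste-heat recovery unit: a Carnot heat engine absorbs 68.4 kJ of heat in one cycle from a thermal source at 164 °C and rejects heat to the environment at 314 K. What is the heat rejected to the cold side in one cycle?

Q_C ≈ 49.1 kJ

T_H = 164 °C → 164 + 273.15 = 437.15 K.
η_rev = 1 − T_C/T_H = 1 − 314.00/437.15 = 0.2817.
For a reversible cycle Q_C/Q_H = T_C/T_H, so Q_C = 68.4 × 314.00/437.15 = 49.1 kJ.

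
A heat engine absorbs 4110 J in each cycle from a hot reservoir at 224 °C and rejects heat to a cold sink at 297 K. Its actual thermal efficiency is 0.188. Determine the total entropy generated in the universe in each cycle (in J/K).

ΔS_univ ≈ 2.970 J/K

T_H = 224 °C → 224 + 273.15 = 497.15 K.
W = η·Q_H = 0.188 × 4110 = 772.7 J, so Q_C = Q_H − W = 3337 J.
Entropy balance on the reservoirs: −Q_H/T_H = -8.267 J/K, +Q_C/T_C = 11.24 J/K.
ΔS_univ = −Q_H/T_H + Q_C/T_C = 2.970 J/K (> 0, since η = 0.188 < η_Carnot = 0.403).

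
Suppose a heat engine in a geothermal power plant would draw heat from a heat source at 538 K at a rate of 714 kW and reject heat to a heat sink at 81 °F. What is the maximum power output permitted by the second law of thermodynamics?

T_C = 81 °F → (81 − 32) × 5/9 = 27.22 °C = 300.37 K.
The upper bound on efficiency is η_max = 1 − T_C/T_H = 1 − 300.37/538.00 = 0.4417.
W_max = η_max · Q_H = 0.4417 × 714 = 315.4 kW.

Ẇ_max ≈ 315.4 kW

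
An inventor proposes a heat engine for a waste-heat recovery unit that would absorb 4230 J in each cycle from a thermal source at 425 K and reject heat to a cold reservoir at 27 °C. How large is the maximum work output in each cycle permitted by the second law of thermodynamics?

T_C = 27 °C → 27 + 273.15 = 300.15 K.
The second-law ceiling is the Carnot efficiency, η_max = 1 − T_C/T_H = 1 − 300.15/425.00 = 0.2938.
W_max = η_max · Q_H = 0.2938 × 4230 = 1240 J.

W_max ≈ 1240 J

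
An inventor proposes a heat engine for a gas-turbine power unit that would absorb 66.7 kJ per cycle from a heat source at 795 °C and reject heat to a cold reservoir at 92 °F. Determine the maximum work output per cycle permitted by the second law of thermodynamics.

T_H = 795 °C → 795 + 273.15 = 1068.15 K.
T_C = 92 °F → (92 − 32) × 5/9 = 33.33 °C = 306.48 K.
No engine can exceed the Carnot limit: η_max = 1 − T_C/T_H = 1 − 306.48/1068.15 = 0.7131.
W_max = η_max · Q_H = 0.7131 × 66.7 = 47.6 kJ.

W_max ≈ 47.6 kJ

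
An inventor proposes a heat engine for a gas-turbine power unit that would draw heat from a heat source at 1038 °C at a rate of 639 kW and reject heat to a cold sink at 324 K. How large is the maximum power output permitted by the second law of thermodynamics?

Ẇ_max ≈ 481 kW

T_H = 1038 °C → 1038 + 273.15 = 1311.15 K.
The upper bound on efficiency is η_max = 1 − T_C/T_H = 1 − 324.00/1311.15 = 0.7529.
W_max = η_max · Q_H = 0.7529 × 639 = 481 kW.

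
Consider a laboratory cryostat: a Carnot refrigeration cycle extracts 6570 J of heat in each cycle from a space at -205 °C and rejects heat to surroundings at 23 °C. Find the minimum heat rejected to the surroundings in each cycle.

T_H = 23 °C → 23 + 273.15 = 296.15 K.
T_C = -205 °C → -205 + 273.15 = 68.15 K.
For a reversible cycle Q_H/Q_C = T_H/T_C, so Q_H = Q_C·T_H/T_C = 6570 × 296.15/68.15 = 28550 J.

Q_H ≈ 28550 J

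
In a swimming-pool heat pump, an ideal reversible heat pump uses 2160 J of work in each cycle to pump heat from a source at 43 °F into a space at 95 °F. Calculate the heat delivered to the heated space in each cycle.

Q_H ≈ 23000 J

T_H = 95 °F → (95 − 32) × 5/9 = 35.00 °C = 308.15 K.
T_C = 43 °F → (43 − 32) × 5/9 = 6.11 °C = 279.26 K.
COP_HP = T_H/(T_H − T_C) = 308.15/28.89 = 10.6667.
Q_H = COP_HP · W = 10.6667 × 2160 = 23000 J.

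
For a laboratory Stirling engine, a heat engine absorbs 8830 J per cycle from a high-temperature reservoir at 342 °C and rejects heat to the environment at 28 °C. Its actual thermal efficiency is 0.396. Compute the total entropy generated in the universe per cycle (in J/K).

ΔS_univ ≈ 3.356 J/K

T_H = 342 °C → 342 + 273.15 = 615.15 K.
T_C = 28 °C → 28 + 273.15 = 301.15 K.
W = η·Q_H = 0.396 × 8830 = 3497 J, so Q_C = Q_H − W = 5333 J.
Entropy balance on the reservoirs: −Q_H/T_H = -14.35 J/K, +Q_C/T_C = 17.71 J/K.
ΔS_univ = −Q_H/T_H + Q_C/T_C = 3.356 J/K (> 0, since η = 0.396 < η_Carnot = 0.510).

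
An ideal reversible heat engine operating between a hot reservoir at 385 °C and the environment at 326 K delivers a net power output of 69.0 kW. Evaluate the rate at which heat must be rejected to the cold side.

T_H = 385 °C → 385 + 273.15 = 658.15 K.
Since the cycle is reversible, η = 1 − T_C/T_H = 1 − 326.00/658.15 = 0.5047.
Since Q_C/Q_H = T_C/T_H and Q_H = W/η, Q_C = W·T_C/(T_H − T_C) = 69.0 × 326.00/332.15 = 67.7 kW.

Q̇_C ≈ 67.7 kW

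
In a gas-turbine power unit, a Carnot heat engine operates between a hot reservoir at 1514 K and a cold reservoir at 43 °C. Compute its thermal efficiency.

η ≈ 0.791

T_C = 43 °C → 43 + 273.15 = 316.15 K.
The Carnot efficiency is η = 1 − T_C/T_H = 1 − 316.15/1514.00 = 0.791.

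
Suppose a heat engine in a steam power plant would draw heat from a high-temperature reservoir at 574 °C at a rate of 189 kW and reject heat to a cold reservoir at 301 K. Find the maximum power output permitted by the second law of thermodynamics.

T_H = 574 °C → 574 + 273.15 = 847.15 K.
No engine can exceed the Carnot limit: η_max = 1 − T_C/T_H = 1 − 301.00/847.15 = 0.6447.
W_max = η_max · Q_H = 0.6447 × 189 = 122 kW.

Ẇ_max ≈ 122 kW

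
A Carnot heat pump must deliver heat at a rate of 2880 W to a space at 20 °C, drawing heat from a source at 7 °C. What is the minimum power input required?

T_H = 20 °C → 20 + 273.15 = 293.15 K.
T_C = 7 °C → 7 + 273.15 = 280.15 K.
COP_HP = T_H/(T_H − T_C) = 293.15/13.00 = 22.5500.
W = Q_H/COP_HP = 2880/22.5500 = 128 W.

Ẇ_in ≈ 128 W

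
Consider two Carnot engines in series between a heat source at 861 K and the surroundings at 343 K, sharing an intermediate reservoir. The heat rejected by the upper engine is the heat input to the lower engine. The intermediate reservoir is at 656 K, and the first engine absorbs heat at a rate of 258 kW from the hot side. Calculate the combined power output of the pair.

Two reversible stages in series are equivalent to a single Carnot engine between T_H and T_C, so η_total = 1 − T_C/T_H = 1 − 343.00/861.00 = 0.6016.
W_total = η_total · Q_H = 0.6016 × 258 = 155 kW.

Ẇ_total ≈ 155 kW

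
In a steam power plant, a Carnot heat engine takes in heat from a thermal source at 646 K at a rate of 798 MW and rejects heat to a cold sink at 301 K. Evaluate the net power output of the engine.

Ẇ ≈ 426.2 MW

Since the cycle is reversible, η = 1 − T_C/T_H = 1 − 301.00/646.00 = 0.5341.
W = η·Q_H = 0.5341 × 798 = 426.2 MW.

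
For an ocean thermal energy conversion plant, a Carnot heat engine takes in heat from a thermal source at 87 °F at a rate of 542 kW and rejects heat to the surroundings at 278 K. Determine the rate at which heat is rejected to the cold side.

Q̇_C ≈ 496.1 kW

T_H = 87 °F → (87 − 32) × 5/9 = 30.56 °C = 303.71 K.
For a reversible engine, η = 1 − T_C/T_H = 1 − 278.00/303.71 = 0.0846.
For a reversible cycle Q_C/Q_H = T_C/T_H, so Q_C = 542 × 278.00/303.71 = 496.1 kW.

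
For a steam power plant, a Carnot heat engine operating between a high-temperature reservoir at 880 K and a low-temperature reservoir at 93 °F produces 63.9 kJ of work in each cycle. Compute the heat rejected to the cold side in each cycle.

T_C = 93 °F → (93 − 32) × 5/9 = 33.89 °C = 307.04 K.
η_rev = 1 − T_C/T_H = 1 − 307.04/880.00 = 0.6511.
Since Q_C/Q_H = T_C/T_H and Q_H = W/η, Q_C = W·T_C/(T_H − T_C) = 63.9 × 307.04/572.96 = 34.2 kJ.

Q_C ≈ 34.2 kJ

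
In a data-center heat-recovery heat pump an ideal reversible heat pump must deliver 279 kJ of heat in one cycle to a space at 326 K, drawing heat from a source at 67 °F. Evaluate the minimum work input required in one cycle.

W_in ≈ 28.59 kJ

T_C = 67 °F → (67 − 32) × 5/9 = 19.44 °C = 292.59 K.
Reversible heating COP: COP_HP = T_H/(T_H − T_C) = 326.00/33.41 = 9.7589.
W = Q_H/COP_HP = 279/9.7589 = 28.59 kJ.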